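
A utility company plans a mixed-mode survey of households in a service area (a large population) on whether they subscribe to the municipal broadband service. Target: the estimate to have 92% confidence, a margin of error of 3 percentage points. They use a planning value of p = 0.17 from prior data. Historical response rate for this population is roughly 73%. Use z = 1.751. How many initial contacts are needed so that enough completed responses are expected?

659

Completed interviews needed: n₀ = 1.751² × 0.1411 / 0.030² ≈ 480.68 → 481.
At a 73% response rate, contacts needed = 481 / 0.73 ≈ 658.90 → 659.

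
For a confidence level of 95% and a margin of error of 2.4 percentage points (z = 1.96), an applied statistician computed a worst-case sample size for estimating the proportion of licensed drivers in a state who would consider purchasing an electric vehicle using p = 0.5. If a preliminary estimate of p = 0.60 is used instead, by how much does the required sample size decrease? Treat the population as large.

Conservative (p = 0.5): n = 1.96² × 0.25 / 0.024² ≈ 1667.36 → 1668.
Using p = 0.60: p(1−p) = 0.2400, so n = 1.96² × 0.2400 / 0.024² ≈ 1600.67 → 1601.
Reduction: 1668 − 1601 = 67.

67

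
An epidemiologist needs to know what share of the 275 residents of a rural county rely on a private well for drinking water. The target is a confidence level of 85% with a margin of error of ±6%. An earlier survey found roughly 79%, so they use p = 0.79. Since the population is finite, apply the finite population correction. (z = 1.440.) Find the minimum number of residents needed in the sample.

Unadjusted: n₀ = 1.440² × 0.79 × 0.21 / 0.060² ≈ 95.56, so n₀ = 96.
Finite population correction with N = 275: n = n₀ / (1 + (n₀−1)/N) = 96 / (1 + 95/275) = 96 / 1.3455 ≈ 71.35.
Rounding up, n = 72.

72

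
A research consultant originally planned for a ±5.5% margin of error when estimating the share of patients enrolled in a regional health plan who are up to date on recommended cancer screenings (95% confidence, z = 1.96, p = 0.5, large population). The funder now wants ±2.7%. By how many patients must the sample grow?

1000

At ±5.5%: n = 1.96² × 0.2500 / 0.055² ≈ 317.49 → 318.
At ±2.7%: n = 1.96² × 0.2500 / 0.027² ≈ 1317.42 → 1318.
Additional respondents: 1318 − 318 = 1000.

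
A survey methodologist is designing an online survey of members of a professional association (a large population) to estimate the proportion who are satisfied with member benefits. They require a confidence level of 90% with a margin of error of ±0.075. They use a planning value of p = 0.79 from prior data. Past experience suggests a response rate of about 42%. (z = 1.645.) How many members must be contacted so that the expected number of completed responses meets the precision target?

Completed interviews needed: n₀ = 1.645² × 0.1659 / 0.075² ≈ 79.81 → 80.
At a 42% response rate, contacts needed = 80 / 0.42 ≈ 190.48 → 191.

191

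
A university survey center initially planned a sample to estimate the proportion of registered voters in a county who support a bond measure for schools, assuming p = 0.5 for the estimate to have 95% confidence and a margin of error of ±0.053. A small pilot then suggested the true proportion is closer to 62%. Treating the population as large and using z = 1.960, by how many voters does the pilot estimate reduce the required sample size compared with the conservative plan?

Conservative (p = 0.5): n = 1.960² × 0.25 / 0.053² ≈ 341.90 → 342.
Using p = 0.62: p(1−p) = 0.2356, so n = 1.960² × 0.2356 / 0.053² ≈ 322.21 → 323.
Reduction: 342 − 323 = 19.

19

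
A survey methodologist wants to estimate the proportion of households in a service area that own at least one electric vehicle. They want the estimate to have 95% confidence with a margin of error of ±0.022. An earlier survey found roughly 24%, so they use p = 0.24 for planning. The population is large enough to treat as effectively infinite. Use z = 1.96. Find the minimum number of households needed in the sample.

With p = 0.24, p(1−p) = 0.1824.
n = z²·p(1−p)/E² = 1.96² × 0.1824 / 0.022² = 3.8416 × 0.1824 / 0.000484 ≈ 1447.74.
Rounding up gives n = 1448.

1448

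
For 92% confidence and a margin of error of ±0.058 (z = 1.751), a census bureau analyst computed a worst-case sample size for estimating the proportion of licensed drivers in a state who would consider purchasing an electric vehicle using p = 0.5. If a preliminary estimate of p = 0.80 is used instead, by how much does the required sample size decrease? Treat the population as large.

82

Conservative (p = 0.5): n = 1.751² × 0.25 / 0.058² ≈ 227.85 → 228.
Using p = 0.80: p(1−p) = 0.1600, so n = 1.751² × 0.1600 / 0.058² ≈ 145.83 → 146.
Reduction: 228 − 146 = 82.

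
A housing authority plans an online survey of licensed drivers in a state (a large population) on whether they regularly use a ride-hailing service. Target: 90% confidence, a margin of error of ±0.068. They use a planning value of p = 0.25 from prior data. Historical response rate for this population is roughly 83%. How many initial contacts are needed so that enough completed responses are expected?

133

For 90% confidence, z = 1.645.
Completed interviews needed: n₀ = 1.645² × 0.1875 / 0.068² ≈ 109.73 → 110.
At an 83% response rate, contacts needed = 110 / 0.83 ≈ 132.53 → 133.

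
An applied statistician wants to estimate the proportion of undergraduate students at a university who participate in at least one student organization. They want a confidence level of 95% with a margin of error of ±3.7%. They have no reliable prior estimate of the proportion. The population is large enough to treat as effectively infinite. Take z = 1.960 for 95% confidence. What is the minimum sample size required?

With no prior estimate, use p = 0.5, giving p(1−p) = 0.25.
n = z²·p(1−p)/E² = 1.960² × 0.2500 / 0.037² = 3.8416 × 0.2500 / 0.001369 ≈ 701.53.
Rounding up gives n = 702.

702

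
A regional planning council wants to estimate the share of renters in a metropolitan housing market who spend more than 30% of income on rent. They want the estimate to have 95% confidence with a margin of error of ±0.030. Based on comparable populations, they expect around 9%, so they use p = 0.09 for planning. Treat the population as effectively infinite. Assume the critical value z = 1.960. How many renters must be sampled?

350

With p = 0.09, p(1−p) = 0.0819.
n = z²·p(1−p)/E² = 1.960² × 0.0819 / 0.030² = 3.8416 × 0.0819 / 0.000900 ≈ 349.59.
Rounding up gives n = 350.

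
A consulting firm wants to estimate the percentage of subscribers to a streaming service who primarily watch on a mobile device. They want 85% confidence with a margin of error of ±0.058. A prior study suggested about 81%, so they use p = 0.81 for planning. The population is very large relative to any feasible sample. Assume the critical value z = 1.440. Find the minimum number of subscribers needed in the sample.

95

With p = 0.81, p(1−p) = 0.1539.
n = z²·p(1−p)/E² = 1.440² × 0.1539 / 0.058² = 2.0736 × 0.1539 / 0.003364 ≈ 94.87.
Rounding up gives n = 95.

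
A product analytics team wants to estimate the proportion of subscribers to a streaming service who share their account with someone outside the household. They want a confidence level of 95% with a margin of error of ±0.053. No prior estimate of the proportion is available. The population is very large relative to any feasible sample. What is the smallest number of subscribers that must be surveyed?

For 95% confidence, z = 1.960.
With no prior estimate, use p = 0.5, giving p(1−p) = 0.25.
n = z²·p(1−p)/E² = 1.960² × 0.2500 / 0.053² = 3.8416 × 0.2500 / 0.002809 ≈ 341.90.
Rounding up gives n = 342.

342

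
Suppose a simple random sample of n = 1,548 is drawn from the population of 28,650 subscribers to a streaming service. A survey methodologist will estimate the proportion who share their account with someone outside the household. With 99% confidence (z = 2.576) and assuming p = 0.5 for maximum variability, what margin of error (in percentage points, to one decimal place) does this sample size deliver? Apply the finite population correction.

3.2

Finite-population factor: (N−n)/(N−1) = (28650−1548)/(28650−1) = 0.9460.
SE(p̂) = √[p(1−p)/n · (N−n)/(N−1)] = √[0.2500/1548 × 0.9460] = 0.01236.
E = z × SE = 2.576 × 0.01236 = 0.03184 ≈ 3.2 percentage points.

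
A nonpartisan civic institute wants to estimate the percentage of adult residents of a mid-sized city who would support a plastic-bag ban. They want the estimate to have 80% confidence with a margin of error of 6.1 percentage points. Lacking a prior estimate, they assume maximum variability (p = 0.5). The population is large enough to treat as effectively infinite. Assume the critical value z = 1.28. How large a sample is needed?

With p = 0.5, p(1−p) = 0.25.
n = z²·p(1−p)/E² = 1.28² × 0.2500 / 0.061² = 1.6384 × 0.2500 / 0.003721 ≈ 110.08.
Rounding up gives n = 111.

111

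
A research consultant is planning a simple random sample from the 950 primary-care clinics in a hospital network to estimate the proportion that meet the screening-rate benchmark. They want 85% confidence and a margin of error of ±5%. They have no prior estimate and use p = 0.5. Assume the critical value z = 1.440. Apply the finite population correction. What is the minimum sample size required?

Unadjusted: n₀ = 1.440² × 0.50 × 0.50 / 0.050² ≈ 207.36, so n₀ = 208.
Finite population correction with N = 950: n = n₀ / (1 + (n₀−1)/N) = 208 / (1 + 207/950) = 208 / 1.2179 ≈ 170.79.
Rounding up, n = 171.

171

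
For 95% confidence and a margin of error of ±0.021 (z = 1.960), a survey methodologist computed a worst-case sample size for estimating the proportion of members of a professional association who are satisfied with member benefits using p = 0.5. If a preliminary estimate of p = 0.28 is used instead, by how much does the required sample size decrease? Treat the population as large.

Conservative (p = 0.5): n = 1.960² × 0.25 / 0.021² ≈ 2177.78 → 2178.
Using p = 0.28: p(1−p) = 0.2016, so n = 1.960² × 0.2016 / 0.021² ≈ 1756.16 → 1757.
Reduction: 2178 − 1757 = 421.

421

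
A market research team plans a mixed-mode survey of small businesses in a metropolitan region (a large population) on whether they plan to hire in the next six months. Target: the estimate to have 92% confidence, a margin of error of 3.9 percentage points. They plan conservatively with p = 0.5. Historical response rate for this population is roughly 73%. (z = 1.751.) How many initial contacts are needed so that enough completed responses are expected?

691

Completed interviews needed: n₀ = 1.751² × 0.2500 / 0.039² ≈ 503.94 → 504.
At a 73% response rate, contacts needed = 504 / 0.73 ≈ 690.41 → 691.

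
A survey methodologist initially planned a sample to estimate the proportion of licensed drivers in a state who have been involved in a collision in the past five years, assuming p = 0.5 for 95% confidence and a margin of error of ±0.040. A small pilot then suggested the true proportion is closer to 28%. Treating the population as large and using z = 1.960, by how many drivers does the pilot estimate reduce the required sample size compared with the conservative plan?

Conservative (p = 0.5): n = 1.960² × 0.25 / 0.040² ≈ 600.25 → 601.
Using p = 0.28: p(1−p) = 0.2016, so n = 1.960² × 0.2016 / 0.040² ≈ 484.04 → 485.
Reduction: 601 − 485 = 116.

116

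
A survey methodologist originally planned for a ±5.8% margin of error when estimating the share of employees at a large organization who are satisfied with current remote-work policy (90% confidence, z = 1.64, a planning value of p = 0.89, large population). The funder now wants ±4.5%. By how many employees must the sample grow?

52

At ±5.8%: n = 1.64² × 0.0979 / 0.058² ≈ 78.27 → 79.
At ±4.5%: n = 1.64² × 0.0979 / 0.045² ≈ 130.03 → 131.
Additional respondents: 131 − 79 = 52.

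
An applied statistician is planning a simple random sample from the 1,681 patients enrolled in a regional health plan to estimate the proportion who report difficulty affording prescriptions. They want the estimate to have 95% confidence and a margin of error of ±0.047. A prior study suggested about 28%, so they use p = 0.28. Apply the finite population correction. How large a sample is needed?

For 95% confidence, z = 1.960.
Unadjusted: n₀ = 1.960² × 0.28 × 0.72 / 0.047² ≈ 350.60, so n₀ = 351.
Finite population correction with N = 1,681: n = n₀ / (1 + (n₀−1)/N) = 351 / (1 + 350/1681) = 351 / 1.2082 ≈ 290.51.
Rounding up, n = 291.

291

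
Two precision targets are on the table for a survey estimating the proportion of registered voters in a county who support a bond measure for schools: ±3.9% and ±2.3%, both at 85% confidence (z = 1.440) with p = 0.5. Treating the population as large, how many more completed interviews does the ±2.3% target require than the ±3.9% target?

At ±3.9%: n = 1.440² × 0.2500 / 0.039² ≈ 340.83 → 341.
At ±2.3%: n = 1.440² × 0.2500 / 0.023² ≈ 979.96 → 980.
Additional respondents: 980 − 341 = 639.

639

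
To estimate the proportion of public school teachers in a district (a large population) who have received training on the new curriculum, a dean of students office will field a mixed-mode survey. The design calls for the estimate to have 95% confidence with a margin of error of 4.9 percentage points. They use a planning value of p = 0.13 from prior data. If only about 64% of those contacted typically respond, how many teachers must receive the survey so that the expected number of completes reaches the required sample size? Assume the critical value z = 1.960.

283

Completed interviews needed: n₀ = 1.960² × 0.1131 / 0.049² ≈ 180.96 → 181.
At a 64% response rate, contacts needed = 181 / 0.64 ≈ 282.81 → 283.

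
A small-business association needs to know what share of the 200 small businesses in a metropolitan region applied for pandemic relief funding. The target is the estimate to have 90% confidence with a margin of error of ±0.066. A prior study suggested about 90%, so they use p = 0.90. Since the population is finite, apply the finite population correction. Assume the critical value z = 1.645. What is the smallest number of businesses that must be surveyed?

44

Unadjusted: n₀ = 1.645² × 0.90 × 0.10 / 0.066² ≈ 55.91, so n₀ = 56.
Finite population correction with N = 200: n = n₀ / (1 + (n₀−1)/N) = 56 / (1 + 55/200) = 56 / 1.2750 ≈ 43.92.
Rounding up, n = 44.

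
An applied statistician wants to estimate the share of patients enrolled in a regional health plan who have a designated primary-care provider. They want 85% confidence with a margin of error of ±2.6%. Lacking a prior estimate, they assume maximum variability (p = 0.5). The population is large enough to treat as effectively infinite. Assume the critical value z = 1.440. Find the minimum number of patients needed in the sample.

With p = 0.5, p(1−p) = 0.25.
n = z²·p(1−p)/E² = 1.440² × 0.2500 / 0.026² = 2.0736 × 0.2500 / 0.000676 ≈ 766.86.
Rounding up gives n = 767.

767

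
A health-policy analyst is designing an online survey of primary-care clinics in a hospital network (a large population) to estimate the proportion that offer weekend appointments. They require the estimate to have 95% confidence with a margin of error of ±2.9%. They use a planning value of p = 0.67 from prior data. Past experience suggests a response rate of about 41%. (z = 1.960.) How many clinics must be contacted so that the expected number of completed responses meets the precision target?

Completed interviews needed: n₀ = 1.960² × 0.2211 / 0.029² ≈ 1009.96 → 1010.
At a 41% response rate, contacts needed = 1010 / 0.41 ≈ 2463.41 → 2464.

2464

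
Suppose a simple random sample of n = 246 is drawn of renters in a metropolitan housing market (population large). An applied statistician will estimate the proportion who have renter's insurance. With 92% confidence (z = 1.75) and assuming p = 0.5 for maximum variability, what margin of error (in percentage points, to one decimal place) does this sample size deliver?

SE(p̂) = √[p(1−p)/n] = √[0.2500/246] = 0.03188.
E = z × SE = 1.75 × 0.03188 = 0.05579, or 5.6 percentage points.

5.6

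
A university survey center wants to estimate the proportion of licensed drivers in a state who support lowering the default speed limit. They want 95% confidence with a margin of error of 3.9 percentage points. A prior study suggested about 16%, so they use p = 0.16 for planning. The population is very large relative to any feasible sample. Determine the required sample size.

For 95% confidence, z = 1.96.
With p = 0.16, p(1−p) = 0.1344.
n = z²·p(1−p)/E² = 1.96² × 0.1344 / 0.039² = 3.8416 × 0.1344 / 0.001521 ≈ 339.45.
Rounding up gives n = 340.

340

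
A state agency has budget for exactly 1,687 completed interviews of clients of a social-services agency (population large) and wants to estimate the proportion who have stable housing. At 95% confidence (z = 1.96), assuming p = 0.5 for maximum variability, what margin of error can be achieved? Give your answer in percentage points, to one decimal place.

SE(p̂) = √[p(1−p)/n] = √[0.2500/1687] = 0.01217.
E = z × SE = 1.96 × 0.01217 = 0.02386, or 2.4 percentage points.

2.4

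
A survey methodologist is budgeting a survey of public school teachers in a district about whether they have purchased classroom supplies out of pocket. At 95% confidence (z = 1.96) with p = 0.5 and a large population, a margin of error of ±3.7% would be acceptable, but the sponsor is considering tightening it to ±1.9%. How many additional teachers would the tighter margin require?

1959

At ±3.7%: n = 1.96² × 0.2500 / 0.037² ≈ 701.53 → 702.
At ±1.9%: n = 1.96² × 0.2500 / 0.019² ≈ 2660.39 → 2661.
Additional respondents: 2661 − 702 = 1959.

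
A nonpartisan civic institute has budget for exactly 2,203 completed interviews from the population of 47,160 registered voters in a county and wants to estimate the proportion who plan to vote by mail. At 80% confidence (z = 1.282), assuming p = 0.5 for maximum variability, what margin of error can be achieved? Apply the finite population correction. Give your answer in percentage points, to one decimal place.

1.3

Finite-population factor: (N−n)/(N−1) = (47160−2203)/(47160−1) = 0.9533.
SE(p̂) = √[p(1−p)/n · (N−n)/(N−1)] = √[0.2500/2203 × 0.9533] = 0.01040.
E = z × SE = 1.282 × 0.01040 = 0.01333 ≈ 1.3 percentage points.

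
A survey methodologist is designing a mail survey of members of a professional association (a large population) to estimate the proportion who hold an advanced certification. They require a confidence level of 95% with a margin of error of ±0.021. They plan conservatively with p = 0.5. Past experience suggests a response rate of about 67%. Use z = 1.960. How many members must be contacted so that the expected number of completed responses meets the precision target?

Completed interviews needed: n₀ = 1.960² × 0.2500 / 0.021² ≈ 2177.78 → 2178.
At a 67% response rate, contacts needed = 2178 / 0.67 ≈ 3250.75 → 3251.

3251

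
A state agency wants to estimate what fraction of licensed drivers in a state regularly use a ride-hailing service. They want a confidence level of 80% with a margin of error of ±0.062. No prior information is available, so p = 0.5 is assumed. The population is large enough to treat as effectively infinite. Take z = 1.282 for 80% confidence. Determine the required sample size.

With p = 0.5, p(1−p) = 0.25.
n = z²·p(1−p)/E² = 1.282² × 0.2500 / 0.062² = 1.6435 × 0.2500 / 0.003844 ≈ 106.89.
Rounding up gives n = 107.

107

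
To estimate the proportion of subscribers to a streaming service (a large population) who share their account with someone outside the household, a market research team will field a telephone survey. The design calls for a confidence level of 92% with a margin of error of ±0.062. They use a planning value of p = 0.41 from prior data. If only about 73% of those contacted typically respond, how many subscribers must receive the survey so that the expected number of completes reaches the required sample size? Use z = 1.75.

Completed interviews needed: n₀ = 1.75² × 0.2419 / 0.062² ≈ 192.72 → 193.
At a 73% response rate, contacts needed = 193 / 0.73 ≈ 264.38 → 265.

265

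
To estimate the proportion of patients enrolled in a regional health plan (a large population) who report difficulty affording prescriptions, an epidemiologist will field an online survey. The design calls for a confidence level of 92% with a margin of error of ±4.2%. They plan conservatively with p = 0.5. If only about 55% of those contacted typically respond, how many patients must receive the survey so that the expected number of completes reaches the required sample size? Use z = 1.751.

791

Completed interviews needed: n₀ = 1.751² × 0.2500 / 0.042² ≈ 434.52 → 435.
At a 55% response rate, contacts needed = 435 / 0.55 ≈ 790.91 → 791.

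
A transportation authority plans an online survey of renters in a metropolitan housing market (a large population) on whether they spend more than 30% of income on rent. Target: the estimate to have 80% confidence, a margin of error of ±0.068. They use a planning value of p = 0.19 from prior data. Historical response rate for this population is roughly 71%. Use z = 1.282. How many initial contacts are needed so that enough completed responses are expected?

78

Completed interviews needed: n₀ = 1.282² × 0.1539 / 0.068² ≈ 54.70 → 55.
At a 71% response rate, contacts needed = 55 / 0.71 ≈ 77.46 → 78.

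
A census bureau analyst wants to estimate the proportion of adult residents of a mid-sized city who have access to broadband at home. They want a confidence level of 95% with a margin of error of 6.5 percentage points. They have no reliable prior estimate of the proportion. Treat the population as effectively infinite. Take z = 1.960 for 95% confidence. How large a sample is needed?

228

With no prior estimate, use p = 0.5, giving p(1−p) = 0.25.
n = z²·p(1−p)/E² = 1.960² × 0.2500 / 0.065² = 3.8416 × 0.2500 / 0.004225 ≈ 227.31.
Rounding up gives n = 228.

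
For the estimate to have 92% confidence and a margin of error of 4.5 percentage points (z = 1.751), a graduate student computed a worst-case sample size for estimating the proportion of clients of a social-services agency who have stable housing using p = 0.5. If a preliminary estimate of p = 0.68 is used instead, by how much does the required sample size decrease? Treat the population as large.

Conservative (p = 0.5): n = 1.751² × 0.25 / 0.045² ≈ 378.52 → 379.
Using p = 0.68: p(1−p) = 0.2176, so n = 1.751² × 0.2176 / 0.045² ≈ 329.46 → 330.
Reduction: 379 − 330 = 49.

49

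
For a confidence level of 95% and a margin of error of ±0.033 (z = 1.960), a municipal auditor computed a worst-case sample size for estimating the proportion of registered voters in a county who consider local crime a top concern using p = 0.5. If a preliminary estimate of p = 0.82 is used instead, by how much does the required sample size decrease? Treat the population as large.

361

Conservative (p = 0.5): n = 1.960² × 0.25 / 0.033² ≈ 881.91 → 882.
Using p = 0.82: p(1−p) = 0.1476, so n = 1.960² × 0.1476 / 0.033² ≈ 520.68 → 521.
Reduction: 882 − 521 = 361.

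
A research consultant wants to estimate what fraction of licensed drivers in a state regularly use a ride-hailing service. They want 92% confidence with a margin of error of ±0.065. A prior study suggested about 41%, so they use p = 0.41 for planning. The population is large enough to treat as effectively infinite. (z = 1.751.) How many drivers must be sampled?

With p = 0.41, p(1−p) = 0.2419.
n = z²·p(1−p)/E² = 1.751² × 0.2419 / 0.065² = 3.0660 × 0.2419 / 0.004225 ≈ 175.54.
Rounding up gives n = 176.

176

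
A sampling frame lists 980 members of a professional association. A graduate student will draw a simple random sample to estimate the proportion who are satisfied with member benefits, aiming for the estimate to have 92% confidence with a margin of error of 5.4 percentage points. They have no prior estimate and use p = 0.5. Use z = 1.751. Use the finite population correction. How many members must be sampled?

208

Unadjusted: n₀ = 1.751² × 0.50 × 0.50 / 0.054² ≈ 262.86, so n₀ = 263.
Finite population correction with N = 980: n = n₀ / (1 + (n₀−1)/N) = 263 / (1 + 262/980) = 263 / 1.2673 ≈ 207.52.
Rounding up, n = 208.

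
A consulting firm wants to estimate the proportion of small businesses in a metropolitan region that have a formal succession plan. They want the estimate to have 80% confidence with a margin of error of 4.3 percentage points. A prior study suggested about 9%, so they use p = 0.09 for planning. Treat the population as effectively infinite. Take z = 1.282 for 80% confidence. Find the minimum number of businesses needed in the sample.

With p = 0.09, p(1−p) = 0.0819.
n = z²·p(1−p)/E² = 1.282² × 0.0819 / 0.043² = 1.6435 × 0.0819 / 0.001849 ≈ 72.80.
Rounding up gives n = 73.

73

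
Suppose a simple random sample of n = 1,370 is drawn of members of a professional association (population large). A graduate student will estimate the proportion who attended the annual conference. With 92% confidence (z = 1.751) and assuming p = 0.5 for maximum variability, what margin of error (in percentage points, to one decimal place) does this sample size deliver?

2.4

SE(p̂) = √[p(1−p)/n] = √[0.2500/1370] = 0.01351.
E = z × SE = 1.751 × 0.01351 = 0.02365, or 2.4 percentage points.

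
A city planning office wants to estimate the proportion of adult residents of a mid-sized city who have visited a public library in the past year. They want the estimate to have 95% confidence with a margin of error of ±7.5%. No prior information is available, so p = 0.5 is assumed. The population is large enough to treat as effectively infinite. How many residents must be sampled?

171

For 95% confidence, z = 1.96.
With p = 0.5, p(1−p) = 0.25.
n = z²·p(1−p)/E² = 1.96² × 0.2500 / 0.075² = 3.8416 × 0.2500 / 0.005625 ≈ 170.74.
Rounding up gives n = 171.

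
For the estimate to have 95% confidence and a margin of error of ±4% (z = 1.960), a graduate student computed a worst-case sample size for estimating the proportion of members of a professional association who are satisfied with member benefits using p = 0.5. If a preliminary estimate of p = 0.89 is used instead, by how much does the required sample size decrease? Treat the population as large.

Conservative (p = 0.5): n = 1.960² × 0.25 / 0.040² ≈ 600.25 → 601.
Using p = 0.89: p(1−p) = 0.0979, so n = 1.960² × 0.0979 / 0.040² ≈ 235.06 → 236.
Reduction: 601 − 236 = 365.

365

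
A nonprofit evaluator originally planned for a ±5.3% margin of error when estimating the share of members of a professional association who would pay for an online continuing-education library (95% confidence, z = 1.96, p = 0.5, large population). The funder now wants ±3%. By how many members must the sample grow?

726

At ±5.3%: n = 1.96² × 0.2500 / 0.053² ≈ 341.90 → 342.
At ±3%: n = 1.96² × 0.2500 / 0.030² ≈ 1067.11 → 1068.
Additional respondents: 1068 − 342 = 726.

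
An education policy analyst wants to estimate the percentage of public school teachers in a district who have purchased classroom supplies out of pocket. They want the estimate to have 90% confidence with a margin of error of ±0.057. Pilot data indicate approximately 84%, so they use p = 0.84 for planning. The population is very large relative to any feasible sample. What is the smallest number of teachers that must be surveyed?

112

For 90% confidence, z = 1.64.
With p = 0.84, p(1−p) = 0.1344.
n = z²·p(1−p)/E² = 1.64² × 0.1344 / 0.057² = 2.6896 × 0.1344 / 0.003249 ≈ 111.26.
Rounding up gives n = 112.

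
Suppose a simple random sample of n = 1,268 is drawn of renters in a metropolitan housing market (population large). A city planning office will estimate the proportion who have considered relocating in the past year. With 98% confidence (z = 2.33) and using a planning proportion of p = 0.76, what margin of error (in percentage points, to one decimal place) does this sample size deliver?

2.8

SE(p̂) = √[p(1−p)/n] = √[0.1824/1268] = 0.01199.
E = z × SE = 2.33 × 0.01199 = 0.02795, or 2.8 percentage points.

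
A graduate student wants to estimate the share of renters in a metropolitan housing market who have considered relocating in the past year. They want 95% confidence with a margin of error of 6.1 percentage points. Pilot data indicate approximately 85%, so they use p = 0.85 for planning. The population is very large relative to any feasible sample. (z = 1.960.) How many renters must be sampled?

132

With p = 0.85, p(1−p) = 0.1275.
n = z²·p(1−p)/E² = 1.960² × 0.1275 / 0.061² = 3.8416 × 0.1275 / 0.003721 ≈ 131.63.
Rounding up gives n = 132.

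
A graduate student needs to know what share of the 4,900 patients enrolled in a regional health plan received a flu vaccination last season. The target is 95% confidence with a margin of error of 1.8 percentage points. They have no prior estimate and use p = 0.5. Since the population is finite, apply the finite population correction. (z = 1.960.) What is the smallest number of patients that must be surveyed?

Unadjusted: n₀ = 1.960² × 0.50 × 0.50 / 0.018² ≈ 2964.20, so n₀ = 2965.
Finite population correction with N = 4,900: n = n₀ / (1 + (n₀−1)/N) = 2965 / (1 + 2964/4900) = 2965 / 1.6049 ≈ 1847.47.
Rounding up, n = 1848.

1848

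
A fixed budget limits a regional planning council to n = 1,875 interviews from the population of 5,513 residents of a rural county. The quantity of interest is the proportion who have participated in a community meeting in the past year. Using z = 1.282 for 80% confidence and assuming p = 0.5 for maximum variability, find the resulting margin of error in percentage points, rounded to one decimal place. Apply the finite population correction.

1.2

Finite-population factor: (N−n)/(N−1) = (5513−1875)/(5513−1) = 0.6600.
SE(p̂) = √[p(1−p)/n · (N−n)/(N−1)] = √[0.2500/1875 × 0.6600] = 0.00938.
E = z × SE = 1.282 × 0.00938 = 0.01203 ≈ 1.2 percentage points.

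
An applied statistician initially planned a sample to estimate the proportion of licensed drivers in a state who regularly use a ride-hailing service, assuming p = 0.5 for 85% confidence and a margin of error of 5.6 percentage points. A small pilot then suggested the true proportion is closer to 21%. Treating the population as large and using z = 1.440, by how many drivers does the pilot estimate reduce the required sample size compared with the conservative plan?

Conservative (p = 0.5): n = 1.440² × 0.25 / 0.056² ≈ 165.31 → 166.
Using p = 0.21: p(1−p) = 0.1659, so n = 1.440² × 0.1659 / 0.056² ≈ 109.70 → 110.
Reduction: 166 − 110 = 56.

56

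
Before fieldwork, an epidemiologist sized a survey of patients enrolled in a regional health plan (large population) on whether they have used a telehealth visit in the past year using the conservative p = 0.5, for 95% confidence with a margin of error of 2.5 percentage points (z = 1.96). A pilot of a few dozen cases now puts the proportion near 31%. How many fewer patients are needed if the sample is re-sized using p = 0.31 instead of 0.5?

222

Conservative (p = 0.5): n = 1.96² × 0.25 / 0.025² ≈ 1536.64 → 1537.
Using p = 0.31: p(1−p) = 0.2139, so n = 1.96² × 0.2139 / 0.025² ≈ 1314.75 → 1315.
Reduction: 1537 − 1315 = 222.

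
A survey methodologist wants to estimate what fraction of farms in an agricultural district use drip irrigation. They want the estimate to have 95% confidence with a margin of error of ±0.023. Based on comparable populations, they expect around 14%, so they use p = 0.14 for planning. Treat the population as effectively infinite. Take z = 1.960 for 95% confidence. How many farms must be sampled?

With p = 0.14, p(1−p) = 0.1204.
n = z²·p(1−p)/E² = 1.960² × 0.1204 / 0.023² = 3.8416 × 0.1204 / 0.000529 ≈ 874.35.
Rounding up gives n = 875.

875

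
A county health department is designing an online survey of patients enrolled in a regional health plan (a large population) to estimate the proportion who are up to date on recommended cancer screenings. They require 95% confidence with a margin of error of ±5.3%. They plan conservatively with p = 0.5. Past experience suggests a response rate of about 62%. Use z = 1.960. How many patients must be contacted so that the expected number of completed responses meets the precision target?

Completed interviews needed: n₀ = 1.960² × 0.2500 / 0.053² ≈ 341.90 → 342.
At a 62% response rate, contacts needed = 342 / 0.62 ≈ 551.61 → 552.

552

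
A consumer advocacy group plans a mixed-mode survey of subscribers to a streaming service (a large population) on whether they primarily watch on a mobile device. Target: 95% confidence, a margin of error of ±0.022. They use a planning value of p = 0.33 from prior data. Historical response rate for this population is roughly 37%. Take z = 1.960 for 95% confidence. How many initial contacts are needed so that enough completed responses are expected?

Completed interviews needed: n₀ = 1.960² × 0.2211 / 0.022² ≈ 1754.91 → 1755.
At a 37% response rate, contacts needed = 1755 / 0.37 ≈ 4743.24 → 4744.

4744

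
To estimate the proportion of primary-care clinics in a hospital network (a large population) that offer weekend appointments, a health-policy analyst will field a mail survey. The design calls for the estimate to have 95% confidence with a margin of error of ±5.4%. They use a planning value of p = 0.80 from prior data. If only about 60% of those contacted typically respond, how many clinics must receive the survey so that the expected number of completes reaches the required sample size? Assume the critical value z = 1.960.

Completed interviews needed: n₀ = 1.960² × 0.1600 / 0.054² ≈ 210.79 → 211.
At a 60% response rate, contacts needed = 211 / 0.60 ≈ 351.67 → 352.

352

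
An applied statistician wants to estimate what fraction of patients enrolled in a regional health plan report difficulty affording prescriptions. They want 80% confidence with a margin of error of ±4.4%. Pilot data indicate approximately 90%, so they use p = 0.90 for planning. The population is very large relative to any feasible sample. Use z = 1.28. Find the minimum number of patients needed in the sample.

77

With p = 0.90, p(1−p) = 0.0900.
n = z²·p(1−p)/E² = 1.28² × 0.0900 / 0.044² = 1.6384 × 0.0900 / 0.001936 ≈ 76.17.
Rounding up gives n = 77.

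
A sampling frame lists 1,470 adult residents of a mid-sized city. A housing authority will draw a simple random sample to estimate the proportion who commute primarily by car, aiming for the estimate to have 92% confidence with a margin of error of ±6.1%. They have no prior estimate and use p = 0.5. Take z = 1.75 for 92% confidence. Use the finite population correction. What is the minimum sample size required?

Unadjusted: n₀ = 1.75² × 0.50 × 0.50 / 0.061² ≈ 205.76, so n₀ = 206.
Finite population correction with N = 1,470: n = n₀ / (1 + (n₀−1)/N) = 206 / (1 + 205/1470) = 206 / 1.1395 ≈ 180.79.
Rounding up, n = 181.

181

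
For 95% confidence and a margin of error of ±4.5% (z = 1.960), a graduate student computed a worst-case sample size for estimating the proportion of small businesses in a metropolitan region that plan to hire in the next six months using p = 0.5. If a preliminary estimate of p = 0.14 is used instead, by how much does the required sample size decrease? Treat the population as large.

246

Conservative (p = 0.5): n = 1.960² × 0.25 / 0.045² ≈ 474.27 → 475.
Using p = 0.14: p(1−p) = 0.1204, so n = 1.960² × 0.1204 / 0.045² ≈ 228.41 → 229.
Reduction: 475 − 229 = 246.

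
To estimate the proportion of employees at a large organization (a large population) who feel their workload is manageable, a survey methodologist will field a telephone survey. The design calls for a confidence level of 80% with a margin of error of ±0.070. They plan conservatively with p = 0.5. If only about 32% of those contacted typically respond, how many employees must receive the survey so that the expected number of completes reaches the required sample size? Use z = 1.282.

Completed interviews needed: n₀ = 1.282² × 0.2500 / 0.070² ≈ 83.85 → 84.
At a 32% response rate, contacts needed = 84 / 0.32 ≈ 262.50 → 263.

263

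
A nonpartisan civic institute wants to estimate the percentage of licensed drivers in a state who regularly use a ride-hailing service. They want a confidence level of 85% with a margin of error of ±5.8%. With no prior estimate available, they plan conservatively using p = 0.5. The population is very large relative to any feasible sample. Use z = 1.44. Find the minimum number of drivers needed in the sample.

155

With p = 0.5, p(1−p) = 0.25.
n = z²·p(1−p)/E² = 1.44² × 0.2500 / 0.058² = 2.0736 × 0.2500 / 0.003364 ≈ 154.10.
Rounding up gives n = 155.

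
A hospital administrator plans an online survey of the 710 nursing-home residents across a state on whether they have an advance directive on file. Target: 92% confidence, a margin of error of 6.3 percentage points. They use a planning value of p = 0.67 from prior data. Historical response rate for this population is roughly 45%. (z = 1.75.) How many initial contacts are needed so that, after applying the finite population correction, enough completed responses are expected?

Completed interviews needed (unadjusted): n₀ = 1.75² × 0.2211 / 0.063² ≈ 170.60 → 171.
FPC for N = 710: n = 171 / (1 + 170/710) = 171 / 1.2394 ≈ 137.97 → 138.
At a 45% response rate, contacts needed = 138 / 0.45 ≈ 306.67 → 307.

307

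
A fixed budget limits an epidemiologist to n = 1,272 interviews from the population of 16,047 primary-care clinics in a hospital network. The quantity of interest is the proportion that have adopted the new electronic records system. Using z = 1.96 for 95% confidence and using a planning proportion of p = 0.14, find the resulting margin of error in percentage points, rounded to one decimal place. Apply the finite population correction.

Finite-population factor: (N−n)/(N−1) = (16047−1272)/(16047−1) = 0.9208.
SE(p̂) = √[p(1−p)/n · (N−n)/(N−1)] = √[0.1204/1272 × 0.9208] = 0.00934.
E = z × SE = 1.96 × 0.00934 = 0.01830 ≈ 1.8 percentage points.

1.8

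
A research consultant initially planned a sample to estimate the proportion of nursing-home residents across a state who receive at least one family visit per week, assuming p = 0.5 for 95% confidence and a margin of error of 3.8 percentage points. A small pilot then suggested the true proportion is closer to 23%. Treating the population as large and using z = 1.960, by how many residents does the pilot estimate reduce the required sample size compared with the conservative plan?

Conservative (p = 0.5): n = 1.960² × 0.25 / 0.038² ≈ 665.10 → 666.
Using p = 0.23: p(1−p) = 0.1771, so n = 1.960² × 0.1771 / 0.038² ≈ 471.15 → 472.
Reduction: 666 − 472 = 194.

194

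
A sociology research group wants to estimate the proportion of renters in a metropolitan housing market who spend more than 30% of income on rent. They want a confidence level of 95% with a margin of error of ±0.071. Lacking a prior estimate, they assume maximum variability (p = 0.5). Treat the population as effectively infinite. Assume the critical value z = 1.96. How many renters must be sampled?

With p = 0.5, p(1−p) = 0.25.
n = z²·p(1−p)/E² = 1.96² × 0.2500 / 0.071² = 3.8416 × 0.2500 / 0.005041 ≈ 190.52.
Rounding up gives n = 191.

191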